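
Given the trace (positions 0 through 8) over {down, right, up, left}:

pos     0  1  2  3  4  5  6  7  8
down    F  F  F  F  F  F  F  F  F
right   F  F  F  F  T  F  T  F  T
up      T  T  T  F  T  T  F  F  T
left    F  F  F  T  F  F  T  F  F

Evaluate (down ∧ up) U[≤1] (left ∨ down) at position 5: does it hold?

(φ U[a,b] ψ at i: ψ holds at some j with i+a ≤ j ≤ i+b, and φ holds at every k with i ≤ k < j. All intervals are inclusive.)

No

Need some j in [5,6] with (left ∨ down), and (down ∧ up) at every k in [5,j-1].
  j=5: (left ∨ down) false.
  j=6: (left ∨ down) holds, but (down ∧ up) fails at k=5 → not this j.
No j in the window works → until fails.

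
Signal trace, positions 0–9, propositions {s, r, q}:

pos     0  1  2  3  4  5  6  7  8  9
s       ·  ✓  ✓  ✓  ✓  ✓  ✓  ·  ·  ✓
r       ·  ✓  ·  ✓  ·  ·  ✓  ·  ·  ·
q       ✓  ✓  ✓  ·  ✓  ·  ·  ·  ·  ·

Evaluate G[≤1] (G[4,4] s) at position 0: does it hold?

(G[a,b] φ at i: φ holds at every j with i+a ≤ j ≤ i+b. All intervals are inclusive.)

Holds

Check G[4,4] s at every j in [0,1]:
  j=0: holds on [4,4]
  j=1: holds on [5,5]
All positions satisfy it → formula holds.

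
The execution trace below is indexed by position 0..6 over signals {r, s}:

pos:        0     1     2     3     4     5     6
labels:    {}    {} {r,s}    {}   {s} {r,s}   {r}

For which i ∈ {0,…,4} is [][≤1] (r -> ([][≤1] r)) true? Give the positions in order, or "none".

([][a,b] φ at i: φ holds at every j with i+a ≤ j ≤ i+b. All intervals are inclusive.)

Evaluate at each i in [0,4]:
  i=0: ✓ (all of [0,1])
  i=1: ✗ (fails at j=2)
  i=2: ✗ (fails at j=2)
  i=3: ✓ (all of [3,4])
  i=4: ✓ (all of [4,5])

0, 3, 4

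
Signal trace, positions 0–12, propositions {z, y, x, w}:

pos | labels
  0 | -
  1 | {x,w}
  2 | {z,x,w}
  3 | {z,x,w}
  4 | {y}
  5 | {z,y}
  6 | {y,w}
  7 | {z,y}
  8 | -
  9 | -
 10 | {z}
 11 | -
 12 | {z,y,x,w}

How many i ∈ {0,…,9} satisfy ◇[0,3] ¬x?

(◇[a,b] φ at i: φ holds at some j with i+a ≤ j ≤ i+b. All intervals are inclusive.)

Evaluate at each i in [0,9]:
  i=0: ✓ (witness j=0)
  i=1: ✓ (witness j=4)
  i=2: ✓ (witness j=4)
  i=3: ✓ (witness j=4)
  i=4: ✓ (witness j=4)
  i=5: ✓ (witness j=5)
  i=6: ✓ (witness j=6)
  i=7: ✓ (witness j=7)
  i=8: ✓ (witness j=8)
  i=9: ✓ (witness j=9)
Positions where it holds: {0, 1, 2, 3, 4, 5, 6, 7, 8, 9} → 10.

10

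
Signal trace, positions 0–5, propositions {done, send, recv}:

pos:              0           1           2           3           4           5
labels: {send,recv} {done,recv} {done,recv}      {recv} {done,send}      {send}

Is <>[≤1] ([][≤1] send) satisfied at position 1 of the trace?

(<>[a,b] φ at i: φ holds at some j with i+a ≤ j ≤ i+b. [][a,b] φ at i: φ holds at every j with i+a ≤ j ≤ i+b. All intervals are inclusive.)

No

Check [][≤1] send at each j in [1,2]:
  j=1: fails at 1
  j=2: fails at 2
No position in the window satisfies it → formula fails.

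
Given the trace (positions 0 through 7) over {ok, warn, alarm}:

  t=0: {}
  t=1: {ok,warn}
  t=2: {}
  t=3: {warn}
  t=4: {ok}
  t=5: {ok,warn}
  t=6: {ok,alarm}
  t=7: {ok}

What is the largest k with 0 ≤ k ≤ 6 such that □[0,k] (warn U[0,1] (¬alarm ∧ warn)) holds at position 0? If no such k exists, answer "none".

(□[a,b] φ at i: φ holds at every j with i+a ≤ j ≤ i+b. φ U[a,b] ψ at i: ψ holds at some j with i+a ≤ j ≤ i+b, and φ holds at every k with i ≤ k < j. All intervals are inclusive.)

(warn U[0,1] (¬alarm ∧ warn)) must hold from j=0 onward; find where it first fails.
  j=0: fails → no k works.

none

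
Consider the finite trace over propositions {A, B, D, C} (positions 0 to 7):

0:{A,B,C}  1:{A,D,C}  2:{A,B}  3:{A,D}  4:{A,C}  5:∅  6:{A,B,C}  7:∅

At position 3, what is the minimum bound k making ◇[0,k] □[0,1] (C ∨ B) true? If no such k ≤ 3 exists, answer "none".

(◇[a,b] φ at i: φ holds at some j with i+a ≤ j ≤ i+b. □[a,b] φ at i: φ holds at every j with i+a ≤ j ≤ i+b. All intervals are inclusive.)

none

Scan j = 3,4,… for □[0,1] (C ∨ B):
  j=3: fails
  j=4: fails
  j=5: fails
  j=6: fails
No j in [3,6] satisfies it → none.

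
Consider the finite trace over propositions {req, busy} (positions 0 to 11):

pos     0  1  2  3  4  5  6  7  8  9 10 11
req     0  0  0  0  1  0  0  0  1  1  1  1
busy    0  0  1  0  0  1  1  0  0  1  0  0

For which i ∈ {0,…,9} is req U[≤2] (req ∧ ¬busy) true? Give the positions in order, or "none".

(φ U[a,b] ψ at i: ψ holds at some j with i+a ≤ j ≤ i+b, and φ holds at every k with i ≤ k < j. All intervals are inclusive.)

4, 8, 9

Evaluate at each i in [0,9]:
  i=0: ✗ (no rhs in [0,2])
  i=1: ✗ (no rhs in [1,3])
  i=2: ✗ (lhs fails at k=2 before rhs at j=4)
  i=3: ✗ (lhs fails at k=3 before rhs at j=4)
  i=4: ✓ (rhs at j=4)
  i=5: ✗ (no rhs in [5,7])
  i=6: ✗ (lhs fails at k=6 before rhs at j=8)
  i=7: ✗ (lhs fails at k=7 before rhs at j=8)
  i=8: ✓ (rhs at j=8)
  i=9: ✓ (rhs at j=10; lhs holds on [9,9])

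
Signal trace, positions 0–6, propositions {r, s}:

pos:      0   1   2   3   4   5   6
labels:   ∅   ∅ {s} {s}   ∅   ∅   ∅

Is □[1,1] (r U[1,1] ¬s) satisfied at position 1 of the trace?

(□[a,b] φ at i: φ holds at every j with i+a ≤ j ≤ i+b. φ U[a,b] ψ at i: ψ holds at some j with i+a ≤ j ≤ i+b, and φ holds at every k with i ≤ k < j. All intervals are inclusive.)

Check (r U[1,1] ¬s) at every j in [2,2]:
  j=2: fails
Fails at j=2 → formula fails.

No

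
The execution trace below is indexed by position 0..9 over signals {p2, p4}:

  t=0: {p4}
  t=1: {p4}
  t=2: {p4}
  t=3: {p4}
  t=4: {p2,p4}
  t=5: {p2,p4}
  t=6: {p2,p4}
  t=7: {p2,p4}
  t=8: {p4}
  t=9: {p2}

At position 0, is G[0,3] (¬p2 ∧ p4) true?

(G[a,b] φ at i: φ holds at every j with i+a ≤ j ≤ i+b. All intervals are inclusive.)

Check (¬p2 ∧ p4) at every j in [0,3]:
  j=0: true
  j=1: true
  j=2: true
  j=3: true
All positions satisfy it → formula holds.

Holds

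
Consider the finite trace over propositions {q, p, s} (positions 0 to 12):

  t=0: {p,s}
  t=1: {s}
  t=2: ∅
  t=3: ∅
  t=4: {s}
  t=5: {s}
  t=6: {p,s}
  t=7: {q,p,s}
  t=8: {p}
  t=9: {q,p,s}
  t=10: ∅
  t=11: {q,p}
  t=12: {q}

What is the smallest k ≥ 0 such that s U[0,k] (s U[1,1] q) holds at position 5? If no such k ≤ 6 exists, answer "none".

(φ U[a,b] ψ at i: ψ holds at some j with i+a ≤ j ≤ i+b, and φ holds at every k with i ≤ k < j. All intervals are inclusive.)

Need earliest j ≥ 5 with (s U[1,1] q), and s at every k in [5,j-1].
  j=5: rhs fails.
  j=6: rhs holds; lhs holds on [5,5]. k = 1.

1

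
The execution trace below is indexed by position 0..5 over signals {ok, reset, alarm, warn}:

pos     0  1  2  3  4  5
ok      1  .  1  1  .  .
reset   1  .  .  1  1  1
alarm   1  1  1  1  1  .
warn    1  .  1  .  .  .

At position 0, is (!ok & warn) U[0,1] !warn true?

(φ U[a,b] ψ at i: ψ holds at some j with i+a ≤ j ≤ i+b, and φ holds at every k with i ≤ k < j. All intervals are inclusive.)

False

Need some j in [0,1] with !warn, and (!ok & warn) at every k in [0,j-1].
  j=0: !warn false.
  j=1: !warn holds, but (!ok & warn) fails at k=0 → not this j.
No j in the window works → until fails.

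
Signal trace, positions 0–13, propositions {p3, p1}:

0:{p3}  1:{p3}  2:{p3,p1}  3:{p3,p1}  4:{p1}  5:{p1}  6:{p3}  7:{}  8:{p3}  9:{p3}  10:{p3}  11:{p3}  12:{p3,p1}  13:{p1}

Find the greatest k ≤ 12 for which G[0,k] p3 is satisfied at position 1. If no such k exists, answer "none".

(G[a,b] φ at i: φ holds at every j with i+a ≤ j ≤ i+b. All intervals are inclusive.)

p3 must hold from j=1 onward; find where it first fails.
  j=1: holds
  j=2: holds
  j=3: holds
  j=4: fails
Holds on [1,3], so largest k = 2.

2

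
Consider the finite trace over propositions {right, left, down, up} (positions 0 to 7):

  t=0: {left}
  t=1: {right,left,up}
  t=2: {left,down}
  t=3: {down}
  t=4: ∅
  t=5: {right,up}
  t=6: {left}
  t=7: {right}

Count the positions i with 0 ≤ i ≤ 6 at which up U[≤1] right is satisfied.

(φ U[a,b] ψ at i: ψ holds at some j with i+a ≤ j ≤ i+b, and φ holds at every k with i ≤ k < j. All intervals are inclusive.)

Evaluate at each i in [0,6]:
  i=0: ✗ (lhs fails at k=0 before rhs at j=1)
  i=1: ✓ (rhs at j=1)
  i=2: ✗ (no rhs in [2,3])
  i=3: ✗ (no rhs in [3,4])
  i=4: ✗ (lhs fails at k=4 before rhs at j=5)
  i=5: ✓ (rhs at j=5)
  i=6: ✗ (lhs fails at k=6 before rhs at j=7)
Positions where it holds: {1, 5} → 2.

2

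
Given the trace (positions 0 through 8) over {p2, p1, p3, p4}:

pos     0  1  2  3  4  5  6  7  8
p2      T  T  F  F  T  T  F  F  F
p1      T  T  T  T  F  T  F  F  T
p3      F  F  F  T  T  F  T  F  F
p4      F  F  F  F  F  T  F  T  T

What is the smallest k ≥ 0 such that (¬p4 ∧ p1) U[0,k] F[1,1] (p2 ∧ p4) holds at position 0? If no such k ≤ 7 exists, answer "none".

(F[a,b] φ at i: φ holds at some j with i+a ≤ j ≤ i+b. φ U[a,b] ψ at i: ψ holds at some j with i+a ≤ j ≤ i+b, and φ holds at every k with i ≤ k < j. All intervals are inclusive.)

Need earliest j ≥ 0 with F[1,1] (p2 ∧ p4), and (¬p4 ∧ p1) at every k in [0,j-1].
  j=0: rhs fails.
  j=1: rhs fails.
  j=2: rhs fails.
  j=3: rhs fails.
  j=4: rhs holds; lhs holds on [0,3]. k = 4.

4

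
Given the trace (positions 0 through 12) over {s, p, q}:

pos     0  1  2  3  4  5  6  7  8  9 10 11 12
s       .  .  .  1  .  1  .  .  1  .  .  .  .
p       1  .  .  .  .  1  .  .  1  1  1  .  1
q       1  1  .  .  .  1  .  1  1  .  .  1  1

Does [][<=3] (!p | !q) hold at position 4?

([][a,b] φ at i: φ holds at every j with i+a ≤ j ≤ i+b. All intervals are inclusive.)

No

Check (!p | !q) at every j in [4,7]:
  j=4: true
  j=5: false
  j=6: true
  j=7: true
Fails at j=5 → formula fails.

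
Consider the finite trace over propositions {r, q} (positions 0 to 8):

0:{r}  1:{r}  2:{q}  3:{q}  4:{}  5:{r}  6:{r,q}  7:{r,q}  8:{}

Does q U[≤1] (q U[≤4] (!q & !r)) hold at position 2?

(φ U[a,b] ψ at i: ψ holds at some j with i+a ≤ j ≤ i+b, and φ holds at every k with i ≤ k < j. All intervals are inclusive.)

Yes

Need some j in [2,3] with (q U[≤4] (!q & !r)), and q at every k in [2,j-1].
  j=2: (q U[≤4] (!q & !r)) holds; no prefix to check → satisfied.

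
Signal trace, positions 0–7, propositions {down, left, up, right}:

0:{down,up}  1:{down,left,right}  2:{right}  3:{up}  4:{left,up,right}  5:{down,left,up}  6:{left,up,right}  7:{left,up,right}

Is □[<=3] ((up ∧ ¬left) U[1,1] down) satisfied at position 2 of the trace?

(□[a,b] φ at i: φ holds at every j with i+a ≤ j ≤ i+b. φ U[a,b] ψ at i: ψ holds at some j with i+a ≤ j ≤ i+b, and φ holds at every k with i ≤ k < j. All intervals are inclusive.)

False

Check ((up ∧ ¬left) U[1,1] down) at every j in [2,5]:
  j=2: fails
  j=3: fails
  j=4: fails
  j=5: fails
Fails at j=2 → formula fails.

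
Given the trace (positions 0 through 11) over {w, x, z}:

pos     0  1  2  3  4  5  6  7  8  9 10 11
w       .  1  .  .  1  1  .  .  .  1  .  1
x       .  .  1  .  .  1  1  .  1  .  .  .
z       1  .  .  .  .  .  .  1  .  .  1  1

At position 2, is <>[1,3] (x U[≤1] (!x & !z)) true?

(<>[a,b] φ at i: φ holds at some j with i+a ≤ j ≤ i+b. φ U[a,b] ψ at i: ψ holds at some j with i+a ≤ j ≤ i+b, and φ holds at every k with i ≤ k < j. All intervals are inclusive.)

True

Check (x U[≤1] (!x & !z)) at each j in [3,5]:
  j=3: holds
  j=4: holds
  j=5: fails
Found at j=3 → formula holds.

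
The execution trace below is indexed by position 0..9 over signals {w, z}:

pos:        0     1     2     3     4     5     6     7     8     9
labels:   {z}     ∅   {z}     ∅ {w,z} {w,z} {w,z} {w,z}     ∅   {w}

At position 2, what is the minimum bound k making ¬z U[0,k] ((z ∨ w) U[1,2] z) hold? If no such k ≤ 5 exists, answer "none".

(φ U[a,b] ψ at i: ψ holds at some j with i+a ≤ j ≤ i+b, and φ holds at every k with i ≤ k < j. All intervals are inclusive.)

none

Need earliest j ≥ 2 with ((z ∨ w) U[1,2] z), and ¬z at every k in [2,j-1].
  j=2: rhs fails.
  j=3: rhs fails.
  j=4: rhs holds but lhs fails at k=2.
  j=5: rhs holds but lhs fails at k=2.
  j=6: rhs holds but lhs fails at k=2.
  j=7: rhs fails.
No witness within the range → none.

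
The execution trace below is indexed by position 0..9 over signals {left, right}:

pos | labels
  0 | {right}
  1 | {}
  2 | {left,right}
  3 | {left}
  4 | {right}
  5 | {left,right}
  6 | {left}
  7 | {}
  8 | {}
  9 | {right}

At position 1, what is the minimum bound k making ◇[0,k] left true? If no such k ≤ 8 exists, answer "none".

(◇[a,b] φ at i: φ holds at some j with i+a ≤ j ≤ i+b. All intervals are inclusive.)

Scan j = 1,2,… for left:
  j=1: fails
  j=2: holds
First hit at j=2, so smallest k = 2-1 = 1.

1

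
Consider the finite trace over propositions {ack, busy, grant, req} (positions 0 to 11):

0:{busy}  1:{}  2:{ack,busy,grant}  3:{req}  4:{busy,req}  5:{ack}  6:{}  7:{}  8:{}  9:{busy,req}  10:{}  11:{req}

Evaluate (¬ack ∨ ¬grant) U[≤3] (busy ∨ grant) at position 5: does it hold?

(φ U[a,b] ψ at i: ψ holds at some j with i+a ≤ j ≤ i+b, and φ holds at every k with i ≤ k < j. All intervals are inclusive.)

No

Need some j in [5,8] with (busy ∨ grant), and (¬ack ∨ ¬grant) at every k in [5,j-1].
  j=5: (busy ∨ grant) false.
  j=6: (busy ∨ grant) false.
  j=7: (busy ∨ grant) false.
  j=8: (busy ∨ grant) false.
No j in the window works → until fails.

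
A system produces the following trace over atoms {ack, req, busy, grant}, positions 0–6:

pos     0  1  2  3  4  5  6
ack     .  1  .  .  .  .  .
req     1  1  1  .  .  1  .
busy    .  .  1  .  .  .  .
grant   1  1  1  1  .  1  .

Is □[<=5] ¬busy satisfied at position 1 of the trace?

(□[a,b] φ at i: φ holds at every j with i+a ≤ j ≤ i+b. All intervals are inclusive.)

False

Check ¬busy at every j in [1,6]:
  j=1: true
  j=2: false
  j=3: true
  j=4: true
  j=5: true
  j=6: true
Fails at j=2 → formula fails.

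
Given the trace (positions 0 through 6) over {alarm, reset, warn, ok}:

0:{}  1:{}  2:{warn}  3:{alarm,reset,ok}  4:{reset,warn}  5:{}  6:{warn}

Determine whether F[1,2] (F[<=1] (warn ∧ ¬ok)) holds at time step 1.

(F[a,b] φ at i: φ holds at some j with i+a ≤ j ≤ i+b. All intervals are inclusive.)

Check F[<=1] (warn ∧ ¬ok) at each j in [2,3]:
  j=2: holds (witness at 2)
  j=3: holds (witness at 4)
Found at j=2 → formula holds.

Holds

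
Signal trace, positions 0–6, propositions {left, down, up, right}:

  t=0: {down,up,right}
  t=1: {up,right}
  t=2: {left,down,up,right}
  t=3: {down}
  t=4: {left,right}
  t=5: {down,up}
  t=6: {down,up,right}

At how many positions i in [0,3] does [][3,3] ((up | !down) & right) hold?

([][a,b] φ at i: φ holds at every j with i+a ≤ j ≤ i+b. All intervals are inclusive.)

2

Evaluate at each i in [0,3]:
  i=0: ✗ (fails at j=3)
  i=1: ✓ (all of [4,4])
  i=2: ✗ (fails at j=5)
  i=3: ✓ (all of [6,6])
Positions where it holds: {1, 3} → 2.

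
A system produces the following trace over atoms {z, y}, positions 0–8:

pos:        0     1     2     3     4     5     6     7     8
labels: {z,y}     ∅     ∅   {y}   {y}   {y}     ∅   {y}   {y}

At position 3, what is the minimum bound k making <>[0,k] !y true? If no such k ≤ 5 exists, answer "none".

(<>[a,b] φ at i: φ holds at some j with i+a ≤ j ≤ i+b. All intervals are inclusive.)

Scan j = 3,4,… for !y:
  j=3: fails
  j=4: fails
  j=5: fails
  j=6: holds
First hit at j=6, so smallest k = 6-3 = 3.

3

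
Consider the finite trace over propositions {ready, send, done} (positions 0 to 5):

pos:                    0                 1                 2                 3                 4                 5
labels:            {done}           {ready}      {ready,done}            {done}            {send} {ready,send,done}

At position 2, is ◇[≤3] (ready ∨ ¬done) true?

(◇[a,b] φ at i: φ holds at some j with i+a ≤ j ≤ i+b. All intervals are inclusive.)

Yes

Check (ready ∨ ¬done) at each j in [2,5]:
  j=2: true
  j=3: false
  j=4: true
  j=5: true
Found at j=2 → formula holds.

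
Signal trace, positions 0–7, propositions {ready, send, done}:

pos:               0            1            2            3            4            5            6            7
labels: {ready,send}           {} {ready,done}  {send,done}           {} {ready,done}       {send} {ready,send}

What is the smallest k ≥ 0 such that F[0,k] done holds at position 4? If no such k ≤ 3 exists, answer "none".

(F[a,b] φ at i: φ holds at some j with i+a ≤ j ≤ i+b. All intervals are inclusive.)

Scan j = 4,5,… for done:
  j=4: fails
  j=5: holds
First hit at j=5, so smallest k = 5-4 = 1.

1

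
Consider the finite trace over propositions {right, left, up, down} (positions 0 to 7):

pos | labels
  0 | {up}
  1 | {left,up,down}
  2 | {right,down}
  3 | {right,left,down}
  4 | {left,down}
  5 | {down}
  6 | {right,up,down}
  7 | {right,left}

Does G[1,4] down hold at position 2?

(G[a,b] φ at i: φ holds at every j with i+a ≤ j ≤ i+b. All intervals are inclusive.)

True

Check down at every j in [3,6]:
  j=3: true
  j=4: true
  j=5: true
  j=6: true
All positions satisfy it → formula holds.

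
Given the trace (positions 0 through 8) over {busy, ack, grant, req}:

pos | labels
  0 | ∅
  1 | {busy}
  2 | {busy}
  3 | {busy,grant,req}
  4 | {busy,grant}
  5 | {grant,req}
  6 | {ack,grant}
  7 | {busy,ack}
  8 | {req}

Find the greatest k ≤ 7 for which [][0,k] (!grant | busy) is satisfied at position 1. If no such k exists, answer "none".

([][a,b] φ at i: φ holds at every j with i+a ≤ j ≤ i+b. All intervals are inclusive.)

3

(!grant | busy) must hold from j=1 onward; find where it first fails.
  j=1: holds
  j=2: holds
  j=3: holds
  j=4: holds
  j=5: fails
Holds on [1,4], so largest k = 3.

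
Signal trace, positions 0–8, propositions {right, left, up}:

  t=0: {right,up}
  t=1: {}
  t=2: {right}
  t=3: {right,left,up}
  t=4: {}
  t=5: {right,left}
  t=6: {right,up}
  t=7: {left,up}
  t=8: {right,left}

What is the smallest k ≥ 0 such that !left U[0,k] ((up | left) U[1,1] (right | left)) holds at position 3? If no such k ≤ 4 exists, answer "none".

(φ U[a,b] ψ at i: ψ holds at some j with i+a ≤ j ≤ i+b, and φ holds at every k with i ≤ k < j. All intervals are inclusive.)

none

Need earliest j ≥ 3 with ((up | left) U[1,1] (right | left)), and !left at every k in [3,j-1].
  j=3: rhs fails.
  j=4: rhs fails.
  j=5: rhs holds but lhs fails at k=3.
  j=6: rhs holds but lhs fails at k=3.
  j=7: rhs holds but lhs fails at k=3.
No witness within the range → none.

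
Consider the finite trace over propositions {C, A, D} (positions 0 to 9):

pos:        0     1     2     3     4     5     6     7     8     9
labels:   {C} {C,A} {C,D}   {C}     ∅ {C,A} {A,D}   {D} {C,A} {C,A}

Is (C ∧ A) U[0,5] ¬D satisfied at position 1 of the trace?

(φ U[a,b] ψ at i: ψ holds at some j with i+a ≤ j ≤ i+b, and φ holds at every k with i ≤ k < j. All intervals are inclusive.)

Need some j in [1,6] with ¬D, and (C ∧ A) at every k in [1,j-1].
  j=1: ¬D holds; no prefix to check → satisfied.

Holds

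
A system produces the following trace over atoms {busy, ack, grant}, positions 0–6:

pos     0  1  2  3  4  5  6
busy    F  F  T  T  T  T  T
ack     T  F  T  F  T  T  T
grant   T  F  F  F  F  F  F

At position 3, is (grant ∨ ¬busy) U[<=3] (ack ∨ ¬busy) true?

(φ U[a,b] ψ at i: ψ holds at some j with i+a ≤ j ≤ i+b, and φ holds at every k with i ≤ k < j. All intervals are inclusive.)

Need some j in [3,6] with (ack ∨ ¬busy), and (grant ∨ ¬busy) at every k in [3,j-1].
  j=3: (ack ∨ ¬busy) false.
  j=4: (ack ∨ ¬busy) holds, but (grant ∨ ¬busy) fails at k=3 → not this j.
  j=5: (ack ∨ ¬busy) holds, but (grant ∨ ¬busy) fails at k=3 → not this j.
  j=6: (ack ∨ ¬busy) holds, but (grant ∨ ¬busy) fails at k=3 → not this j.
No j in the window works → until fails.

Does not hold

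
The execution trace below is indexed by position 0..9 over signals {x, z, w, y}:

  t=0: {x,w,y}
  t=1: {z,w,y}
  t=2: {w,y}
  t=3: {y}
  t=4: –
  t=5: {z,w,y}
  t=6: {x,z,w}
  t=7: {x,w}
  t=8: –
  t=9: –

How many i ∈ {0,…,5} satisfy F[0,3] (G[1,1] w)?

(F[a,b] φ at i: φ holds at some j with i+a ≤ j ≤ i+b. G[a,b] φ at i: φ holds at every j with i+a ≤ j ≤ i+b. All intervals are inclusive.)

6

Evaluate at each i in [0,5]:
  i=0: ✓ (witness j=0)
  i=1: ✓ (witness j=1)
  i=2: ✓ (witness j=4)
  i=3: ✓ (witness j=4)
  i=4: ✓ (witness j=4)
  i=5: ✓ (witness j=5)
Positions where it holds: {0, 1, 2, 3, 4, 5} → 6.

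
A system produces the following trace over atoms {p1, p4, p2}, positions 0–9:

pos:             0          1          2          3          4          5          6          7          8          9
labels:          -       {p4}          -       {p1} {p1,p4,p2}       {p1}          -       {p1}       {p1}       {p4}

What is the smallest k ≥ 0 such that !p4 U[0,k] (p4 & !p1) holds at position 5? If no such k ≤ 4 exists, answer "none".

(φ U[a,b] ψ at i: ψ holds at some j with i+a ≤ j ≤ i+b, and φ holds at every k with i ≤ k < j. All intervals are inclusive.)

Need earliest j ≥ 5 with (p4 & !p1), and !p4 at every k in [5,j-1].
  j=5: rhs fails.
  j=6: rhs fails.
  j=7: rhs fails.
  j=8: rhs fails.
  j=9: rhs holds; lhs holds on [5,8]. k = 4.

4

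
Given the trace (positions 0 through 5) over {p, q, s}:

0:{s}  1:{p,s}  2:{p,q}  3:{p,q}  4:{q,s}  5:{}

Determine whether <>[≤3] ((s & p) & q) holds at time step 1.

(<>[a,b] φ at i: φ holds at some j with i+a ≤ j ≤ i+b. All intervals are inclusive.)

Check ((s & p) & q) at each j in [1,4]:
  j=1: false
  j=2: false
  j=3: false
  j=4: false
No position in the window satisfies it → formula fails.

False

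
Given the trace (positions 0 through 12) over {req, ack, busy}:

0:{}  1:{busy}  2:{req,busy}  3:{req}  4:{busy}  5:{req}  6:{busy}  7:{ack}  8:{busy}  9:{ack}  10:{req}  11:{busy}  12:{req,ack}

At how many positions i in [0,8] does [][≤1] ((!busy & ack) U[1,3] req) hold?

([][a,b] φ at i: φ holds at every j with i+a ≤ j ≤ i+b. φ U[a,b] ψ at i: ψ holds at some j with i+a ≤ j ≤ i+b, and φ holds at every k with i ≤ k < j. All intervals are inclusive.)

0

Evaluate at each i in [0,8]:
  i=0: ✗ (fails at j=0)
  i=1: ✗ (fails at j=1)
  i=2: ✗ (fails at j=2)
  i=3: ✗ (fails at j=3)
  i=4: ✗ (fails at j=4)
  i=5: ✗ (fails at j=5)
  i=6: ✗ (fails at j=6)
  i=7: ✗ (fails at j=7)
  i=8: ✗ (fails at j=8)
Positions where it holds: {} → 0.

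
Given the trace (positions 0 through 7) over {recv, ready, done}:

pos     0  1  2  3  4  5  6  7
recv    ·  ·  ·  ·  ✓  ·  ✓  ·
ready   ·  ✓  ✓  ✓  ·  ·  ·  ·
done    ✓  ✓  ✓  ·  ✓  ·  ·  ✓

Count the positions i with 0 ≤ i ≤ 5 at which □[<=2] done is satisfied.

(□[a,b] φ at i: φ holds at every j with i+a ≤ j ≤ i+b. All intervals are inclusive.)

Evaluate at each i in [0,5]:
  i=0: ✓ (all of [0,2])
  i=1: ✗ (fails at j=3)
  i=2: ✗ (fails at j=3)
  i=3: ✗ (fails at j=3)
  i=4: ✗ (fails at j=5)
  i=5: ✗ (fails at j=5)
Positions where it holds: {0} → 1.

1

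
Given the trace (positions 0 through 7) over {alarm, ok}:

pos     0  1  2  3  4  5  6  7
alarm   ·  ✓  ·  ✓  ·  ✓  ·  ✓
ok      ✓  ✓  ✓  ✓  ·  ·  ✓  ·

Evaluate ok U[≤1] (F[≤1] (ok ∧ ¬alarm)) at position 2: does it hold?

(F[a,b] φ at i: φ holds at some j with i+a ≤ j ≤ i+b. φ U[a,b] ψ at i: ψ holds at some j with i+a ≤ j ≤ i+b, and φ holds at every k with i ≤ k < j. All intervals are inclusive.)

Need some j in [2,3] with F[≤1] (ok ∧ ¬alarm), and ok at every k in [2,j-1].
  j=2: F[≤1] (ok ∧ ¬alarm) holds; no prefix to check → satisfied.

True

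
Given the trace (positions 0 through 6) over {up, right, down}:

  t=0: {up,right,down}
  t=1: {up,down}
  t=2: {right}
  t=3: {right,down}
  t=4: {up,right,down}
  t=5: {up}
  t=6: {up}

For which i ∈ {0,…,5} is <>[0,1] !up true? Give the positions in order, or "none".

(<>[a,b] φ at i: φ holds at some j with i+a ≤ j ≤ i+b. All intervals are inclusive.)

Evaluate at each i in [0,5]:
  i=0: ✗ (none in [0,1])
  i=1: ✓ (witness j=2)
  i=2: ✓ (witness j=2)
  i=3: ✓ (witness j=3)
  i=4: ✗ (none in [4,5])
  i=5: ✗ (none in [5,6])

1, 2, 3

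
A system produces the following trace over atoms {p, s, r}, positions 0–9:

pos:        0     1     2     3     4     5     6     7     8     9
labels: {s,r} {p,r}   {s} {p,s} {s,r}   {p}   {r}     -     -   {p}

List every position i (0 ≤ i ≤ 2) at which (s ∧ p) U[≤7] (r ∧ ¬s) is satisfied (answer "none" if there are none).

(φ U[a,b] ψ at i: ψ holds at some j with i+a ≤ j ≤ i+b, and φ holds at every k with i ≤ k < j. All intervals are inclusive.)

1

Evaluate at each i in [0,2]:
  i=0: ✗ (lhs fails at k=0 before rhs at j=1)
  i=1: ✓ (rhs at j=1)
  i=2: ✗ (lhs fails at k=2 before rhs at j=6)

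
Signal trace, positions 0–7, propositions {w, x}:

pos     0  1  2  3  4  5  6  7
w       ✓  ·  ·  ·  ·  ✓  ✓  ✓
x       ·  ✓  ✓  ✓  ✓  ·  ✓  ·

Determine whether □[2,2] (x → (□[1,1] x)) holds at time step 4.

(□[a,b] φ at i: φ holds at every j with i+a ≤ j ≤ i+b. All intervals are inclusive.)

No

Check (x → (□[1,1] x)) at every j in [6,6]:
  j=6: antecedent true; consequent fails at 7 → ✗
Fails at j=6 → formula fails.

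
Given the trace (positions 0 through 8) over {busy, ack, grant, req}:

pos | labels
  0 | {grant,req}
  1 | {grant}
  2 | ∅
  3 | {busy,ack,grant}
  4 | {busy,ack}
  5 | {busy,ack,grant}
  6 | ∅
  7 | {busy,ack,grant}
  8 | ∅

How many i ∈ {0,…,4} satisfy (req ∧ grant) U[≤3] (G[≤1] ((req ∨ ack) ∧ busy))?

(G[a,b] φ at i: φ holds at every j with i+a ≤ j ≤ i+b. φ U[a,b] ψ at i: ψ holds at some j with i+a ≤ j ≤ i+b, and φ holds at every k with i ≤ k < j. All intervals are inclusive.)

Evaluate at each i in [0,4]:
  i=0: ✗ (lhs fails at k=1 before rhs at j=3)
  i=1: ✗ (lhs fails at k=1 before rhs at j=3)
  i=2: ✗ (lhs fails at k=2 before rhs at j=3)
  i=3: ✓ (rhs at j=3)
  i=4: ✓ (rhs at j=4)
Positions where it holds: {3, 4} → 2.

2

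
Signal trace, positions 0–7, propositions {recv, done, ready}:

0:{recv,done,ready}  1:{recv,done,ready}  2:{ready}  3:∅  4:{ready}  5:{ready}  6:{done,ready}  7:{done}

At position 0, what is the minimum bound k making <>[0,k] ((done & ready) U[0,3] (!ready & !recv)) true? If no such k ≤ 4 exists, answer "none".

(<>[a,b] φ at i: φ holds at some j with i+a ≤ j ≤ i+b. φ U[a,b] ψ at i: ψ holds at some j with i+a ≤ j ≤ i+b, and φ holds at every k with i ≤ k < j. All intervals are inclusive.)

Scan j = 0,1,… for ((done & ready) U[0,3] (!ready & !recv)):
  j=0: fails
  j=1: fails
  j=2: fails
  j=3: holds
First hit at j=3, so smallest k = 3-0 = 3.

3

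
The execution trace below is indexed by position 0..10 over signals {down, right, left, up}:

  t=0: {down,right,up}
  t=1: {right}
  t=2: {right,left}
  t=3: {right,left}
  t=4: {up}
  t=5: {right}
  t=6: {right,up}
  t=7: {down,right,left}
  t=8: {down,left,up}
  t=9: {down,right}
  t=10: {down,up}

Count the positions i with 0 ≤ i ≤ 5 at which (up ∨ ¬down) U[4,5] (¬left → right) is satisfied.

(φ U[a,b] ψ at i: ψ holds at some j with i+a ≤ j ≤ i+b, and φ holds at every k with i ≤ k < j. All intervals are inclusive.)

4

Evaluate at each i in [0,5]:
  i=0: ✓ (rhs at j=5; lhs holds on [0,4])
  i=1: ✓ (rhs at j=5; lhs holds on [1,4])
  i=2: ✓ (rhs at j=6; lhs holds on [2,5])
  i=3: ✓ (rhs at j=7; lhs holds on [3,6])
  i=4: ✗ (lhs fails at k=7 before rhs at j=8)
  i=5: ✗ (lhs fails at k=7 before rhs at j=9)
Positions where it holds: {0, 1, 2, 3} → 4.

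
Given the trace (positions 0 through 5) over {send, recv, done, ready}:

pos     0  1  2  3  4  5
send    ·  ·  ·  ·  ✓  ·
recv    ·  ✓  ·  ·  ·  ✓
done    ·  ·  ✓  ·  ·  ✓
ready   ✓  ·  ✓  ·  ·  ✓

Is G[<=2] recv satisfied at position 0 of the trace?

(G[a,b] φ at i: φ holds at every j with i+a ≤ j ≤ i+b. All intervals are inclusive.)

False

Check recv at every j in [0,2]:
  j=0: false
  j=1: true
  j=2: false
Fails at j=0 → formula fails.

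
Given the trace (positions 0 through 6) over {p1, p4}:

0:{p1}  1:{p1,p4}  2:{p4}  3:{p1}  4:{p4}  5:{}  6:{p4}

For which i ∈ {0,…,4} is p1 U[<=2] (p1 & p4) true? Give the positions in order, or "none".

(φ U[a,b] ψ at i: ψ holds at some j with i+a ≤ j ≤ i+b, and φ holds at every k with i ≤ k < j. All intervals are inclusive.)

0, 1

Evaluate at each i in [0,4]:
  i=0: ✓ (rhs at j=1; lhs holds on [0,0])
  i=1: ✓ (rhs at j=1)
  i=2: ✗ (no rhs in [2,4])
  i=3: ✗ (no rhs in [3,5])
  i=4: ✗ (no rhs in [4,6])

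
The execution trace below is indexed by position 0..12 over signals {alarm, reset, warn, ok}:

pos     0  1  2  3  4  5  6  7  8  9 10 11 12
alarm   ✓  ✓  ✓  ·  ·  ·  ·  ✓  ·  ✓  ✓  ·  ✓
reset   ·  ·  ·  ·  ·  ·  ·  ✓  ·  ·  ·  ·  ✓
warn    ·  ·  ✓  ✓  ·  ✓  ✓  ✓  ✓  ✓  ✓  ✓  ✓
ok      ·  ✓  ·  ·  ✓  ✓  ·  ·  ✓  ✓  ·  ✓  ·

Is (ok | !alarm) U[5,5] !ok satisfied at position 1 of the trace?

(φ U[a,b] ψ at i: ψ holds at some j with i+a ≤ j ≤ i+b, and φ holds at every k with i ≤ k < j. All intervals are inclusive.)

Need some j in [6,6] with !ok, and (ok | !alarm) at every k in [1,j-1].
  j=6: !ok holds, but (ok | !alarm) fails at k=2 → not this j.
No j in the window works → until fails.

Does not hold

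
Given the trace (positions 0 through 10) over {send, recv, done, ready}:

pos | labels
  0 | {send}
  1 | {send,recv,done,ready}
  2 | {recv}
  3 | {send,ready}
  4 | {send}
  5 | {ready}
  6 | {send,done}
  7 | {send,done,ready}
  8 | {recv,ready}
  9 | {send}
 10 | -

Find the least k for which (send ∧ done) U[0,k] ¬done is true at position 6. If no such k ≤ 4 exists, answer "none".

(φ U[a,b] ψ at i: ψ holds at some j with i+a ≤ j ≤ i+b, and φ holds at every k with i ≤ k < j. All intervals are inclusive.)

Need earliest j ≥ 6 with ¬done, and (send ∧ done) at every k in [6,j-1].
  j=6: rhs fails.
  j=7: rhs fails.
  j=8: rhs holds; lhs holds on [6,7]. k = 2.

2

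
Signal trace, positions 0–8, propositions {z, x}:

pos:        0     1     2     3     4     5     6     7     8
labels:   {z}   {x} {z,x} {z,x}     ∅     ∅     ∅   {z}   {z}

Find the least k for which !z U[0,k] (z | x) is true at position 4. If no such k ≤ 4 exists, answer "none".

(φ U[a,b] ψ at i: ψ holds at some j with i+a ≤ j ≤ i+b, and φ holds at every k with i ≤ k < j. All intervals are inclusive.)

Need earliest j ≥ 4 with (z | x), and !z at every k in [4,j-1].
  j=4: rhs fails.
  j=5: rhs fails.
  j=6: rhs fails.
  j=7: rhs holds; lhs holds on [4,6]. k = 3.

3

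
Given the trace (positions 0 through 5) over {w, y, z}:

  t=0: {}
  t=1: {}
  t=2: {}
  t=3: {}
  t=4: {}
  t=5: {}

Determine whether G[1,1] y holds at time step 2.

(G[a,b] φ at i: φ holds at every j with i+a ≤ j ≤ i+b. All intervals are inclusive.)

Check y at every j in [3,3]:
  j=3: false
Fails at j=3 → formula fails.

No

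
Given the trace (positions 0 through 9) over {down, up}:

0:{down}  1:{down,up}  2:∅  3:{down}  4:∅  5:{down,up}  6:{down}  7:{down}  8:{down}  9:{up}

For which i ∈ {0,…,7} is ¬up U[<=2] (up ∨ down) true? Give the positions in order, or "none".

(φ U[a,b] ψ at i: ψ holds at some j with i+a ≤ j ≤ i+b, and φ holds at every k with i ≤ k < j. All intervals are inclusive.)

Evaluate at each i in [0,7]:
  i=0: ✓ (rhs at j=0)
  i=1: ✓ (rhs at j=1)
  i=2: ✓ (rhs at j=3; lhs holds on [2,2])
  i=3: ✓ (rhs at j=3)
  i=4: ✓ (rhs at j=5; lhs holds on [4,4])
  i=5: ✓ (rhs at j=5)
  i=6: ✓ (rhs at j=6)
  i=7: ✓ (rhs at j=7)

0, 1, 2, 3, 4, 5, 6, 7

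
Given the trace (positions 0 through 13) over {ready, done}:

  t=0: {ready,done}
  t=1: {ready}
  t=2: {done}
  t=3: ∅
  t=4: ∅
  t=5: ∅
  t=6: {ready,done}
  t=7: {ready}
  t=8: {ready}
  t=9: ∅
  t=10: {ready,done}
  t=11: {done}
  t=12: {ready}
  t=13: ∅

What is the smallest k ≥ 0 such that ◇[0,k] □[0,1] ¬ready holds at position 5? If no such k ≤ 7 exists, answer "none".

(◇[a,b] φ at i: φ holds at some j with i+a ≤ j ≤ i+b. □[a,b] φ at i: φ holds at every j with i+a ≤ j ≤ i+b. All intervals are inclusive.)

none

Scan j = 5,6,… for □[0,1] ¬ready:
  j=5: fails
  j=6: fails
  j=7: fails
  j=8: fails
  j=9: fails
  j=10: fails
  j=11: fails
  j=12: fails
No j in [5,12] satisfies it → none.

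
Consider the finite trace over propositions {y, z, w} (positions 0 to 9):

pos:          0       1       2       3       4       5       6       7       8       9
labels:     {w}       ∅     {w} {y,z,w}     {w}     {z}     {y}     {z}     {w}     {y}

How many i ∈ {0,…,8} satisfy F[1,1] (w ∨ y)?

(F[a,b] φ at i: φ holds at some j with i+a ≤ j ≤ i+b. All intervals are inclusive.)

Evaluate at each i in [0,8]:
  i=0: ✗ (none in [1,1])
  i=1: ✓ (witness j=2)
  i=2: ✓ (witness j=3)
  i=3: ✓ (witness j=4)
  i=4: ✗ (none in [5,5])
  i=5: ✓ (witness j=6)
  i=6: ✗ (none in [7,7])
  i=7: ✓ (witness j=8)
  i=8: ✓ (witness j=9)
Positions where it holds: {1, 2, 3, 5, 7, 8} → 6.

6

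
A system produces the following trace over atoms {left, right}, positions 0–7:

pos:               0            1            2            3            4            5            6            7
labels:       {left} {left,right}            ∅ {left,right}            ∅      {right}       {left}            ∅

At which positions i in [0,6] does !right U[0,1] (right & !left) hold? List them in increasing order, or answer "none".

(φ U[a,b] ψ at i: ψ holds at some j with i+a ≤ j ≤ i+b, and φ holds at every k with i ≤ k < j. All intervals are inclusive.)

4, 5

Evaluate at each i in [0,6]:
  i=0: ✗ (no rhs in [0,1])
  i=1: ✗ (no rhs in [1,2])
  i=2: ✗ (no rhs in [2,3])
  i=3: ✗ (no rhs in [3,4])
  i=4: ✓ (rhs at j=5; lhs holds on [4,4])
  i=5: ✓ (rhs at j=5)
  i=6: ✗ (no rhs in [6,7])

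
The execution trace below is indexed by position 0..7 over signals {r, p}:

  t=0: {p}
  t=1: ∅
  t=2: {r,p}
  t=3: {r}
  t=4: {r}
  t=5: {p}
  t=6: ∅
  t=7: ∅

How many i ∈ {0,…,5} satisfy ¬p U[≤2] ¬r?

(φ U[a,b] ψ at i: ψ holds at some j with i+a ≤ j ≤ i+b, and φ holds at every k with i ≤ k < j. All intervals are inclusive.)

5

Evaluate at each i in [0,5]:
  i=0: ✓ (rhs at j=0)
  i=1: ✓ (rhs at j=1)
  i=2: ✗ (no rhs in [2,4])
  i=3: ✓ (rhs at j=5; lhs holds on [3,4])
  i=4: ✓ (rhs at j=5; lhs holds on [4,4])
  i=5: ✓ (rhs at j=5)
Positions where it holds: {0, 1, 3, 4, 5} → 5.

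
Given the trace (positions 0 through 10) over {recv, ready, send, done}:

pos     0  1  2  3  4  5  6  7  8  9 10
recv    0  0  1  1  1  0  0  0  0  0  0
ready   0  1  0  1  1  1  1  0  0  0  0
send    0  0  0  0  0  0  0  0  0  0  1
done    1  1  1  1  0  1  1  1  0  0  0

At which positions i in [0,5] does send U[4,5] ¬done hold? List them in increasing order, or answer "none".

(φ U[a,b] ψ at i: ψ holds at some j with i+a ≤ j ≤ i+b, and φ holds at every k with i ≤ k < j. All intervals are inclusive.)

none

Evaluate at each i in [0,5]:
  i=0: ✗ (lhs fails at k=0 before rhs at j=4)
  i=1: ✗ (no rhs in [5,6])
  i=2: ✗ (no rhs in [6,7])
  i=3: ✗ (lhs fails at k=3 before rhs at j=8)
  i=4: ✗ (lhs fails at k=4 before rhs at j=8)
  i=5: ✗ (lhs fails at k=5 before rhs at j=9)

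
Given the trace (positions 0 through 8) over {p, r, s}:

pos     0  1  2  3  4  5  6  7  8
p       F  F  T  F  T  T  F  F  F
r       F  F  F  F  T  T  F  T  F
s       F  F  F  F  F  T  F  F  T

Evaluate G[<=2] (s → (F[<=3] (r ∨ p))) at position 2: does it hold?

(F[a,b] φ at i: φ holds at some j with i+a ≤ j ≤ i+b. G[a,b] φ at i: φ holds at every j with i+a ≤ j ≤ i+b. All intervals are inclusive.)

Check (s → (F[<=3] (r ∨ p))) at every j in [2,4]:
  j=2: antecedent false → ✓
  j=3: antecedent false → ✓
  j=4: antecedent false → ✓
All positions satisfy it → formula holds.

True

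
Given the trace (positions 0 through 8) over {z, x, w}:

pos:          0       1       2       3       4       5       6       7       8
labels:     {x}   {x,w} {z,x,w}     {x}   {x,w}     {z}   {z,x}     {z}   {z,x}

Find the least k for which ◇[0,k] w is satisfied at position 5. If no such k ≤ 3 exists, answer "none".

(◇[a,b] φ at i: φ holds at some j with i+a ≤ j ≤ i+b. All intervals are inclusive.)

none

Scan j = 5,6,… for w:
  j=5: fails
  j=6: fails
  j=7: fails
  j=8: fails
No j in [5,8] satisfies it → none.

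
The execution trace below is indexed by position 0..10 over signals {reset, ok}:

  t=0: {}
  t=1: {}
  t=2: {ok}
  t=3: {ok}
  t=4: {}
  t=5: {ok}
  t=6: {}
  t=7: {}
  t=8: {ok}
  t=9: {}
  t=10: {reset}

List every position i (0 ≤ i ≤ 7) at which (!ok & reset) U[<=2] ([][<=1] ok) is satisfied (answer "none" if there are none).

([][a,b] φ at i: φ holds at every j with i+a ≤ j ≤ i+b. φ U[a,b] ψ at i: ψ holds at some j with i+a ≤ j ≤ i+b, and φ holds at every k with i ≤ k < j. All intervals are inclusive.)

Evaluate at each i in [0,7]:
  i=0: ✗ (lhs fails at k=0 before rhs at j=2)
  i=1: ✗ (lhs fails at k=1 before rhs at j=2)
  i=2: ✓ (rhs at j=2)
  i=3: ✗ (no rhs in [3,5])
  i=4: ✗ (no rhs in [4,6])
  i=5: ✗ (no rhs in [5,7])
  i=6: ✗ (no rhs in [6,8])
  i=7: ✗ (no rhs in [7,9])

2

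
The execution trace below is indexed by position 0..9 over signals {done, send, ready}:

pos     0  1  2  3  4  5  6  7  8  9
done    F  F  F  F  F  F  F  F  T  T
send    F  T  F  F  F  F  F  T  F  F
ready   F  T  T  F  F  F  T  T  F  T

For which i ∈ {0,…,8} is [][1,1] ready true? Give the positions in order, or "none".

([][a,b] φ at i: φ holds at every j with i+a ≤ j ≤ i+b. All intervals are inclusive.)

Evaluate at each i in [0,8]:
  i=0: ✓ (all of [1,1])
  i=1: ✓ (all of [2,2])
  i=2: ✗ (fails at j=3)
  i=3: ✗ (fails at j=4)
  i=4: ✗ (fails at j=5)
  i=5: ✓ (all of [6,6])
  i=6: ✓ (all of [7,7])
  i=7: ✗ (fails at j=8)
  i=8: ✓ (all of [9,9])

0, 1, 5, 6, 8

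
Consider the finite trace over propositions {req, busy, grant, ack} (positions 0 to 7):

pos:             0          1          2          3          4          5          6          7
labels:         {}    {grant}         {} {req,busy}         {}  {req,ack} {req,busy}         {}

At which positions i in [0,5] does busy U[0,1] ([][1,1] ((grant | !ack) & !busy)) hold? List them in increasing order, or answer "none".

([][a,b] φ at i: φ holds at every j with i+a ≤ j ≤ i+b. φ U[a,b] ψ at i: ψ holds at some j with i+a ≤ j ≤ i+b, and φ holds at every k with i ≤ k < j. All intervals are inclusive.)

Evaluate at each i in [0,5]:
  i=0: ✓ (rhs at j=0)
  i=1: ✓ (rhs at j=1)
  i=2: ✗ (lhs fails at k=2 before rhs at j=3)
  i=3: ✓ (rhs at j=3)
  i=4: ✗ (no rhs in [4,5])
  i=5: ✗ (lhs fails at k=5 before rhs at j=6)

0, 1, 3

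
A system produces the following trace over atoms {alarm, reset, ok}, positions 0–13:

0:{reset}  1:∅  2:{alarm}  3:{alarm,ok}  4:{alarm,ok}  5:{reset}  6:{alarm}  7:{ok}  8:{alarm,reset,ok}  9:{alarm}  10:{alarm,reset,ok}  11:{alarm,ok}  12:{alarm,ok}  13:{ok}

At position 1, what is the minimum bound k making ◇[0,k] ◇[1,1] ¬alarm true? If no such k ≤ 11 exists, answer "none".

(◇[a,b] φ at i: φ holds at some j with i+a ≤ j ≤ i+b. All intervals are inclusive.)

3

Scan j = 1,2,… for ◇[1,1] ¬alarm:
  j=1: fails
  j=2: fails
  j=3: fails
  j=4: holds
First hit at j=4, so smallest k = 4-1 = 3.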